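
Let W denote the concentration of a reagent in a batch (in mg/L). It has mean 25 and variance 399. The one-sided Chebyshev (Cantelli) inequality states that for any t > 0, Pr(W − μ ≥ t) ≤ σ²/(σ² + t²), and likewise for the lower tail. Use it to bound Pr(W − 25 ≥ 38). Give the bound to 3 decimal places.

Here σ² = 399 and t = 38, so σ² + t² = 1843.
Cantelli's bound: 399/1843 = 0.2165.

0.216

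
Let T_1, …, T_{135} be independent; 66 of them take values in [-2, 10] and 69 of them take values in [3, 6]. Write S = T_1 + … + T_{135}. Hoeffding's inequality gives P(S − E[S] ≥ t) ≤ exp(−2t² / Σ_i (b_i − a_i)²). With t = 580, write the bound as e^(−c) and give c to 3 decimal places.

Σ(b_i − a_i)² = 66·12² + 69·3² = 10125.
c = 2t² / 10125 = 2·580² / 10125 = 66.4494.

66.449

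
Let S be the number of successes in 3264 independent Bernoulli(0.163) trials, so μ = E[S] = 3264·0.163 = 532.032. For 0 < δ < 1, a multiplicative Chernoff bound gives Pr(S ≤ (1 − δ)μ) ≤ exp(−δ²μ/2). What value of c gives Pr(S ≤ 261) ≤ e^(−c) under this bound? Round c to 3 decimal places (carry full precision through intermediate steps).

69.036

Write 261 = (1 − δ)μ, so δ = 1 − 261/532.032 = 0.509428…
Then the exponent is δ²μ/2 = (μ − 261)²/(2μ) = 69.035645.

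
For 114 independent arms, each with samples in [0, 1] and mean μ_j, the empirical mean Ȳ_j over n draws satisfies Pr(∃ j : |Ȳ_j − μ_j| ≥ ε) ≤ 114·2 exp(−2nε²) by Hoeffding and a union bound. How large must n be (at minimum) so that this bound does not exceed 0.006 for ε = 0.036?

4069

Need 2·114·exp(−2nε²) ≤ 0.006, i.e. exp(−2nε²) ≤ 0.006/228.
So 2nε² ≥ ln(228/0.006) = 10.545341.
Hence n ≥ 10.545341/(2·0.036²) = 4068.419.
The smallest integer n is 4069.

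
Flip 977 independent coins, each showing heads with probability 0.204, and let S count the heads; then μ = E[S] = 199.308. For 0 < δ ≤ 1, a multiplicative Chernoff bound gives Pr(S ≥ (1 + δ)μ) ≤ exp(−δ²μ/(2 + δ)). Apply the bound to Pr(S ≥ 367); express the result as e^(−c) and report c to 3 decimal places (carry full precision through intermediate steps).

Write 367 = (1 + δ)μ, so δ = 367/199.308 − 1 = 0.8413711…
Then the exponent is δ²μ/(2 + δ) = (367 − μ)² / (μ·(2 + δ)) = 49.656030.

49.656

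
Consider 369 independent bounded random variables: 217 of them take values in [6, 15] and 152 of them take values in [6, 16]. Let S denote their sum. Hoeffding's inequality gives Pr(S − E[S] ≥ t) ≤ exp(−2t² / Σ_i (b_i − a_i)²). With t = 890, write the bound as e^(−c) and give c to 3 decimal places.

48.333

Σ(b_i − a_i)² = 217·9² + 152·10² = 32777.
c = 2t² / 32777 = 2·890² / 32777 = 48.3327.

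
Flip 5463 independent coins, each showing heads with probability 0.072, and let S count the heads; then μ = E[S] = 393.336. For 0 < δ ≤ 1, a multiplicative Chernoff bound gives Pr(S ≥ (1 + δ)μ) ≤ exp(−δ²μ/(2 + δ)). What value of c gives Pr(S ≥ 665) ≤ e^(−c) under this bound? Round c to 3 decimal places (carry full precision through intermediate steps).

69.733

Write 665 = (1 + δ)μ, so δ = 665/393.336 − 1 = 0.6906665…
Then the exponent is δ²μ/(2 + δ) = (665 − μ)² / (μ·(2 + δ)) = 69.733363.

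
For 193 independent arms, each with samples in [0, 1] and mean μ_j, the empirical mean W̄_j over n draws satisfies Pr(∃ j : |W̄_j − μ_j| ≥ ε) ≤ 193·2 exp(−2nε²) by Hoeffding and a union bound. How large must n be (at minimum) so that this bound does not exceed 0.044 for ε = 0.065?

Need 2·193·exp(−2nε²) ≤ 0.044, i.e. exp(−2nε²) ≤ 0.044/386.
So 2nε² ≥ ln(386/0.044) = 9.079403.
Hence n ≥ 9.079403/(2·0.065²) = 1074.486.
The smallest integer n is 1075.

1075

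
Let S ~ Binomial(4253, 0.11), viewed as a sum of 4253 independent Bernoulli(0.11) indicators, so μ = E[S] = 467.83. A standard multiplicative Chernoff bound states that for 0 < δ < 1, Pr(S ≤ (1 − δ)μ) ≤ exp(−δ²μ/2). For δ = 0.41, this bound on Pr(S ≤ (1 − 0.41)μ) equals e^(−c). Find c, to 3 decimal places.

39.321

c = δ²μ/2 = 0.41²·467.83/2 = 39.3211.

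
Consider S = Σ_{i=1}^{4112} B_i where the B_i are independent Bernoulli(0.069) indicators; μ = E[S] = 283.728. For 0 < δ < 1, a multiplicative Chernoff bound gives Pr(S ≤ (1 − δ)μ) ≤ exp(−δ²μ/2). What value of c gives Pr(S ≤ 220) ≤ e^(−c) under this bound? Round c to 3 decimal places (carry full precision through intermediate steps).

Write 220 = (1 − δ)μ, so δ = 1 − 220/283.728 = 0.2246095…
Then the exponent is δ²μ/2 = (μ − 220)²/(2μ) = 7.156957.

7.157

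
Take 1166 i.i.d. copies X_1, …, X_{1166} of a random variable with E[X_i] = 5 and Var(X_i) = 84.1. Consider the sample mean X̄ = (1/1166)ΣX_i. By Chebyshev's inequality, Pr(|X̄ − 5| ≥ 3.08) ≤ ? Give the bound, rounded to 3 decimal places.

Var(X̄) = Var(X_i)/n = 84.1/1166 = 0.072127.
Chebyshev: Pr(|X̄ − 5| ≥ 3.08) ≤ Var(X̄)/(3.08)² = 84.1/(1166·3.08²) = 0.0076.

0.008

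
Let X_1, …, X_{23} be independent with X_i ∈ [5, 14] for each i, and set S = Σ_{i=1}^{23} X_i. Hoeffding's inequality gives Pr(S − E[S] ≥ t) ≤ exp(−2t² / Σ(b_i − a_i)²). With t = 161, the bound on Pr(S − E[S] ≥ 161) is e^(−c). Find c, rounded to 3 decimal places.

Σ(b_i − a_i)² = 23·(9)² = 1863.
c = 2t²/1863 = 2·161²/1863 = 27.8272.

27.827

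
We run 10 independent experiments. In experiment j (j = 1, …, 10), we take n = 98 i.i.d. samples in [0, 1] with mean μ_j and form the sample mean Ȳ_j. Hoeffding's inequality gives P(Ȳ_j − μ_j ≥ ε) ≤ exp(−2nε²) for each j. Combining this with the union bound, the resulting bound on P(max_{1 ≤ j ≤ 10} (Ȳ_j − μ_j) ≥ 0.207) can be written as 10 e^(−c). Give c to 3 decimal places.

Union bound over the 10 events: P(max_{1 ≤ j ≤ 10} (Ȳ_j − μ_j) ≥ 0.207) ≤ 10·exp(−2nε²) = 10 exp(−2·98·0.207²).
So c = 2·98·0.207² = 8.3984.

8.398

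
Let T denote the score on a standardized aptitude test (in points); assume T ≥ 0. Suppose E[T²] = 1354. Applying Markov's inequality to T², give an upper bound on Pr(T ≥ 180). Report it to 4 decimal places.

0.0418

Since T ≥ 0, the event {T ≥ 180} is the same as {T² ≥ 32400}.
Markov's inequality applied to T² gives Pr(T² ≥ 32400) ≤ E[T²]/32400 = 1354/32400 = 0.0418.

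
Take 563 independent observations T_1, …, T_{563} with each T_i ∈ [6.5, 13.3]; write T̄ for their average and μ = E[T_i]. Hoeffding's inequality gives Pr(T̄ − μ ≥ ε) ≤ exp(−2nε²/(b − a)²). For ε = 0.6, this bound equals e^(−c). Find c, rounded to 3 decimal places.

8.766

c = 2nε²/(b − a)² = 2·563·0.6² / 6.8² = 8.7664.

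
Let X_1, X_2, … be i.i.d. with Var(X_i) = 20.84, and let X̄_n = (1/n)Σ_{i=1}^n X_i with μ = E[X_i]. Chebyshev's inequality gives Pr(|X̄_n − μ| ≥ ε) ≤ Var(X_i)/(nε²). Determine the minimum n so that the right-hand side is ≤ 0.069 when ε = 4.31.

Require 20.84/(n·4.31²) ≤ 0.069, i.e. n ≥ 20.84/(0.069·4.31²) = 16.259.
The smallest integer n is 17.

17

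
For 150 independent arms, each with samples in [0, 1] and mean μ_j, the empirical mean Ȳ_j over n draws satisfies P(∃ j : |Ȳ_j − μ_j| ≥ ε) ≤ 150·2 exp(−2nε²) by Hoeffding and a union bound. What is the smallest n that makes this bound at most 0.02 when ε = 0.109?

405

Need 2·150·exp(−2nε²) ≤ 0.02, i.e. exp(−2nε²) ≤ 0.02/300.
So 2nε² ≥ ln(300/0.02) = 9.615805.
Hence n ≥ 9.615805/(2·0.109²) = 404.672.
The smallest integer n is 405.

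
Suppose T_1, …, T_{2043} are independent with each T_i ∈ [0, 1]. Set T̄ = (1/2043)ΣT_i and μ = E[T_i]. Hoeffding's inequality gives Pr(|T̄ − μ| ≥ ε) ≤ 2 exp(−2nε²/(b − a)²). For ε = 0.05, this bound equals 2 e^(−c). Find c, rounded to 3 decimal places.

c = 2nε²/(b − a)² = 2·2043·0.05² / 1² = 10.2150.

10.215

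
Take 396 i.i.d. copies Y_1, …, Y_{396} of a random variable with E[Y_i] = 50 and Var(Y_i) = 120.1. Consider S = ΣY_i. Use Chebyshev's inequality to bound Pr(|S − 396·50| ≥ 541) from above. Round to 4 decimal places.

Var(S) = n·Var(Y_i) = 396·120.1 = 47559.6.
Chebyshev: Pr(|S − 396·50| ≥ 541) ≤ Var(S)/541² = 47559.6/292681 = 0.1625.

0.1625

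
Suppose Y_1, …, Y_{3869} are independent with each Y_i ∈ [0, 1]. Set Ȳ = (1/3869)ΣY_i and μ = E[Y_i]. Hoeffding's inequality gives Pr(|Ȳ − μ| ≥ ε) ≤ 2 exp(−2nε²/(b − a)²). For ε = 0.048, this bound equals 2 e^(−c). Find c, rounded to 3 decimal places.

c = 2nε²/(b − a)² = 2·3869·0.048² / 1² = 17.8284.

17.828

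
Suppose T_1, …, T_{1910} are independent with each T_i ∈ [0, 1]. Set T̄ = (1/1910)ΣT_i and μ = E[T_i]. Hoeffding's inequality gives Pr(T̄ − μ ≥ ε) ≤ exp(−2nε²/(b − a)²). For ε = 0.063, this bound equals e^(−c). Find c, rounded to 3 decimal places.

15.162

c = 2nε²/(b − a)² = 2·1910·0.063² / 1² = 15.1616.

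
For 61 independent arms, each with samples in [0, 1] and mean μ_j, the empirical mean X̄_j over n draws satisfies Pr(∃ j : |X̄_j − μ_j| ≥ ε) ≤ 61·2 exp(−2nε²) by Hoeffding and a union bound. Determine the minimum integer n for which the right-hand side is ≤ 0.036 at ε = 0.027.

Need 2·61·exp(−2nε²) ≤ 0.036, i.e. exp(−2nε²) ≤ 0.036/122.
So 2nε² ≥ ln(122/0.036) = 8.128257.
Hence n ≥ 8.128257/(2·0.027²) = 5574.936.
The smallest integer n is 5575.

5575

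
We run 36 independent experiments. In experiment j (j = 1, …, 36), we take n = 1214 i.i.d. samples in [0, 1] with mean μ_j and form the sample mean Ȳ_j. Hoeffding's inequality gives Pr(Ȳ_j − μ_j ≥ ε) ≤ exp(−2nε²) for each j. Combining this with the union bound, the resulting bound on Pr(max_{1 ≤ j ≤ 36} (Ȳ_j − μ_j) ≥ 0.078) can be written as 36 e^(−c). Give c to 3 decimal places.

14.772

Union bound over the 36 events: Pr(max_{1 ≤ j ≤ 36} (Ȳ_j − μ_j) ≥ 0.078) ≤ 36·exp(−2nε²) = 36 exp(−2·1214·0.078²).
So c = 2·1214·0.078² = 14.7720.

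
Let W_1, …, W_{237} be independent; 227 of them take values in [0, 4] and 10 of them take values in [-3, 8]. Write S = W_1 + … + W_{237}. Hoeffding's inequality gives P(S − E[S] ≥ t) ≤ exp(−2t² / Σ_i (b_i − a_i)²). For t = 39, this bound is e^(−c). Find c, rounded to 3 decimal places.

Σ(b_i − a_i)² = 227·4² + 10·11² = 4842.
c = 2t² / 4842 = 2·39² / 4842 = 0.6283.

0.628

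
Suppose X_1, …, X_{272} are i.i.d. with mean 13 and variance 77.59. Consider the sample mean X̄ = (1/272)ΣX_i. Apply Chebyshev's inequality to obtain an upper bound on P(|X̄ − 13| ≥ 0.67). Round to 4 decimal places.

0.6355

Var(X̄) = Var(X_i)/n = 77.59/272 = 0.28526.
Chebyshev: P(|X̄ − 13| ≥ 0.67) ≤ Var(X̄)/(0.67)² = 77.59/(272·0.67²) = 0.6355.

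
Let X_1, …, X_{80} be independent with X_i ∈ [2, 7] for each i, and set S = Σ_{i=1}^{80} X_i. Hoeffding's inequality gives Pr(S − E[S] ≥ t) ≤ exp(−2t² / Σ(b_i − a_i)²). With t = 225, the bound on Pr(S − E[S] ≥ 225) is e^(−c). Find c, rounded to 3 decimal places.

Σ(b_i − a_i)² = 80·(5)² = 2000.
c = 2t²/2000 = 2·225²/2000 = 50.6250.

50.625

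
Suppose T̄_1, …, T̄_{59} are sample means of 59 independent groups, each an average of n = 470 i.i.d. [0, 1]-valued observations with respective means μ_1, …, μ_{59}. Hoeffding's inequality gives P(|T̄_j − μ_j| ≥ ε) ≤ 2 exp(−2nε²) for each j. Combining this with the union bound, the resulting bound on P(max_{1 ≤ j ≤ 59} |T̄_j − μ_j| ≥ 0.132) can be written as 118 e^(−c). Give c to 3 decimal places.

Union bound over the 59 events: P(max_{1 ≤ j ≤ 59} |T̄_j − μ_j| ≥ 0.132) ≤ 59·2·exp(−2nε²) = 118 exp(−2·470·0.132²).
So c = 2·470·0.132² = 16.3786.

16.379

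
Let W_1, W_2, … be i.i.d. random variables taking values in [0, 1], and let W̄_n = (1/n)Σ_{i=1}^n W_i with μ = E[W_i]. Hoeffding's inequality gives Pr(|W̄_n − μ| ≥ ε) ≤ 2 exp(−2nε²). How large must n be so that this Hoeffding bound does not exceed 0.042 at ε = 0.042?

Require 2·exp(−2nε²) ≤ 0.042, i.e. 2nε² ≥ ln(2/0.042) = 3.863233.
So n ≥ 3.863233 / (2·0.042²) = 1095.021.
The smallest integer n is 1096.

1096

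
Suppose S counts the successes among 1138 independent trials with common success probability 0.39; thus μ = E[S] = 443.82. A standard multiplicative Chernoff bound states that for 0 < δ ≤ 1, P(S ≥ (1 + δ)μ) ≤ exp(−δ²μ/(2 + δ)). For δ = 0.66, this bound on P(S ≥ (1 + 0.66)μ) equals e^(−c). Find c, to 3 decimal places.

72.680

c = δ²μ/(2 + δ) = 0.66²·443.82/(2 + 0.66) = 72.6797.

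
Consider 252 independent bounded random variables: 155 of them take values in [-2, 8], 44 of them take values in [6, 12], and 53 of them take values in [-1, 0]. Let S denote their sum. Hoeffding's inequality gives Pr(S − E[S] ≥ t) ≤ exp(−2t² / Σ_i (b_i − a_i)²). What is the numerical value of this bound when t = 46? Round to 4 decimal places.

Σ(b_i − a_i)² = 155·10² + 44·6² + 53·1² = 17137.
Exponent = 2·46² / 17137 = 0.24695.
Bound = exp(−0.24695) = 0.78118.

0.7812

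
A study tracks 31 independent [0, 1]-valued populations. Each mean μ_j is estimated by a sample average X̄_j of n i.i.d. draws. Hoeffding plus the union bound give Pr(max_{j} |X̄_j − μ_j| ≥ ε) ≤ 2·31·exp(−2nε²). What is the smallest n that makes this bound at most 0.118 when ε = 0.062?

815

Need 2·31·exp(−2nε²) ≤ 0.118, i.e. exp(−2nε²) ≤ 0.118/62.
So 2nε² ≥ ln(62/0.118) = 6.264205.
Hence n ≥ 6.264205/(2·0.062²) = 814.803.
The smallest integer n is 815.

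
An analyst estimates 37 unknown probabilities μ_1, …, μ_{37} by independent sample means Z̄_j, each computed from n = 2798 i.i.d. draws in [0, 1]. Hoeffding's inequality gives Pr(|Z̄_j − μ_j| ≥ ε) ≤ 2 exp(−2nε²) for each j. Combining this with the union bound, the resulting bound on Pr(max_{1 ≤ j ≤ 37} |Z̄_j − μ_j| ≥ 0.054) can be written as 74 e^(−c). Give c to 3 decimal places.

16.318

Union bound over the 37 events: Pr(max_{1 ≤ j ≤ 37} |Z̄_j − μ_j| ≥ 0.054) ≤ 37·2·exp(−2nε²) = 74 exp(−2·2798·0.054²).
So c = 2·2798·0.054² = 16.3179.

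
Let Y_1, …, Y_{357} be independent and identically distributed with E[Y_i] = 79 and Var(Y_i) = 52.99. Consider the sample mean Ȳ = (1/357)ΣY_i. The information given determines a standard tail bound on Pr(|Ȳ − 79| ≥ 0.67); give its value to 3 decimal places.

0.331

With mean and variance of each term known, Chebyshev's inequality bounds the deviation of the sum (or sample mean).
Var(Ȳ) = Var(Y_i)/n = 52.99/357 = 0.14843.
Chebyshev: Pr(|Ȳ − 79| ≥ 0.67) ≤ Var(Ȳ)/(0.67)² = 52.99/(357·0.67²) = 0.3307.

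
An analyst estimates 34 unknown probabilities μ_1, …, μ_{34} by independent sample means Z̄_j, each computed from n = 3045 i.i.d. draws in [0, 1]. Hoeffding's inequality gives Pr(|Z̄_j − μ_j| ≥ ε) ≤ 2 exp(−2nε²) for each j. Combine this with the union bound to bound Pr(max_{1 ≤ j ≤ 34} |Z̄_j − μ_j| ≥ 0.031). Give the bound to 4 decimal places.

Per-experiment Hoeffding bound: 2·exp(−2·3045·0.031²) = 2·exp(−5.85249) = 0.0057455.
Union bound over 34 events: 34·0.0057455 = 0.19535.

0.1953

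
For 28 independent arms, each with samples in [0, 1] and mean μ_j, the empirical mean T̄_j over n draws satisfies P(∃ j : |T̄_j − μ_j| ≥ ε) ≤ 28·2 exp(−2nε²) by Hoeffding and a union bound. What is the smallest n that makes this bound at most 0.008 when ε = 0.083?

643

Need 2·28·exp(−2nε²) ≤ 0.008, i.e. exp(−2nε²) ≤ 0.008/56.
So 2nε² ≥ ln(56/0.008) = 8.853665.
Hence n ≥ 8.853665/(2·0.083²) = 642.594.
The smallest integer n is 643.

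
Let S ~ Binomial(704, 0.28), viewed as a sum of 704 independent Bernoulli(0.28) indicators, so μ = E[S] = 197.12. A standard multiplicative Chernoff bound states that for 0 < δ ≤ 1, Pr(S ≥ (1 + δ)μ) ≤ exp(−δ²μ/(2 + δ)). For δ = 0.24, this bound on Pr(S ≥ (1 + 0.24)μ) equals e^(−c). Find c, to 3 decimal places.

c = δ²μ/(2 + δ) = 0.24²·197.12/(2 + 0.24) = 5.0688.

5.069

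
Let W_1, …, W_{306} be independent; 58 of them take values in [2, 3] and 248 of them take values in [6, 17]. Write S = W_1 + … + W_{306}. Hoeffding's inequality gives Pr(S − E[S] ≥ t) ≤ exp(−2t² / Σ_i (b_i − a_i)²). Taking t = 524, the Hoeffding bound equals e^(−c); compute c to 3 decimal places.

Σ(b_i − a_i)² = 58·1² + 248·11² = 30066.
c = 2t² / 30066 = 2·524² / 30066 = 18.2649.

18.265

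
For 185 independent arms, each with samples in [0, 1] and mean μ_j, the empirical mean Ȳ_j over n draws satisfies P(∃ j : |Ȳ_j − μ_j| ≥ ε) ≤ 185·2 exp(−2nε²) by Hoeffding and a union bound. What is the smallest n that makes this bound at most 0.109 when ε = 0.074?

Need 2·185·exp(−2nε²) ≤ 0.109, i.e. exp(−2nε²) ≤ 0.109/370.
So 2nε² ≥ ln(370/0.109) = 8.129910.
Hence n ≥ 8.129910/(2·0.074²) = 742.322.
The smallest integer n is 743.

743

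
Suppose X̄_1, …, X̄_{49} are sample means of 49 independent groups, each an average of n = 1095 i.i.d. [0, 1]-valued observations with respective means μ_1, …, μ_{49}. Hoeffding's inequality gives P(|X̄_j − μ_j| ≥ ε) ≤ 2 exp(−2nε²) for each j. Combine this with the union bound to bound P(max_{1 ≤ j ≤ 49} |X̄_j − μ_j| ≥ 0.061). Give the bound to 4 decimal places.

0.0283

Per-experiment Hoeffding bound: 2·exp(−2·1095·0.061²) = 2·exp(−8.14899) = 0.00057805.
Union bound over 49 events: 49·0.00057805 = 0.02832.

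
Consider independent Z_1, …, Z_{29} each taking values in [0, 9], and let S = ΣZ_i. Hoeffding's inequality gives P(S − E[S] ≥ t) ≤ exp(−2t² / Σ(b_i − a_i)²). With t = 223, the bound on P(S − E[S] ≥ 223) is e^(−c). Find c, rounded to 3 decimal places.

Σ(b_i − a_i)² = 29·(9)² = 2349.
c = 2t²/2349 = 2·223²/2349 = 42.3406.

42.341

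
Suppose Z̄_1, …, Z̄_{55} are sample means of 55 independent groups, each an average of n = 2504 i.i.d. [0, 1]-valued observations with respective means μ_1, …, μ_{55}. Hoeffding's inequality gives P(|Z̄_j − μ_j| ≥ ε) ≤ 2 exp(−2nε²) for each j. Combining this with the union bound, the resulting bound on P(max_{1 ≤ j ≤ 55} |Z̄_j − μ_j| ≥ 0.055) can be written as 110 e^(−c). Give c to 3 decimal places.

15.149

Union bound over the 55 events: P(max_{1 ≤ j ≤ 55} |Z̄_j − μ_j| ≥ 0.055) ≤ 55·2·exp(−2nε²) = 110 exp(−2·2504·0.055²).
So c = 2·2504·0.055² = 15.1492.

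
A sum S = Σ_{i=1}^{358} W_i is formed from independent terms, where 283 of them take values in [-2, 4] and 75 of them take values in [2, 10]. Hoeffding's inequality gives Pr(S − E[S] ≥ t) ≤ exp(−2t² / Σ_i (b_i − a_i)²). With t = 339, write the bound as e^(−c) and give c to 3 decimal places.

15.335

Σ(b_i − a_i)² = 283·6² + 75·8² = 14988.
c = 2t² / 14988 = 2·339² / 14988 = 15.3351.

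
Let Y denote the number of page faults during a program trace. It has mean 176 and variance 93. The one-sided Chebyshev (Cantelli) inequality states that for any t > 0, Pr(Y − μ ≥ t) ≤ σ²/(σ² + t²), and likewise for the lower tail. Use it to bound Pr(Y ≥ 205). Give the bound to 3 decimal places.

Here σ² = 93 and t = 29, so σ² + t² = 934.
Cantelli's bound: 93/934 = 0.0996.

0.100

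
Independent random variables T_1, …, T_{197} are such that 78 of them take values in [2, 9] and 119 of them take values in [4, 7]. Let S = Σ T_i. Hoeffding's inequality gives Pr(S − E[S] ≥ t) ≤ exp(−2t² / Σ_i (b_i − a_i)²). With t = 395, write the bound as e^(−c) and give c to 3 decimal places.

63.775

Σ(b_i − a_i)² = 78·7² + 119·3² = 4893.
c = 2t² / 4893 = 2·395² / 4893 = 63.7748.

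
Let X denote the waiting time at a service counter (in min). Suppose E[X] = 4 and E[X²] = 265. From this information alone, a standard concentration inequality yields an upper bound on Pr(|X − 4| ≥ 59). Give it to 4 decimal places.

0.0715

The first two moments determine the variance, so Chebyshev's inequality is the sharpest standard bound available.
Var(X) = E[X²] − (E[X])² = 265 − 16 = 249.
Chebyshev's inequality: Pr(|X − μ| ≥ t) ≤ Var(X)/t² = 249/3481 = 0.0715.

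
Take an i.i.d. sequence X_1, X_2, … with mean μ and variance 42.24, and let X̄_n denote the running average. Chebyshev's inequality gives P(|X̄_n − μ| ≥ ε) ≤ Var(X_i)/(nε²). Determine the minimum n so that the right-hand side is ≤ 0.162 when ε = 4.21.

Require 42.24/(n·4.21²) ≤ 0.162, i.e. n ≥ 42.24/(0.162·4.21²) = 14.711.
The smallest integer n is 15.

15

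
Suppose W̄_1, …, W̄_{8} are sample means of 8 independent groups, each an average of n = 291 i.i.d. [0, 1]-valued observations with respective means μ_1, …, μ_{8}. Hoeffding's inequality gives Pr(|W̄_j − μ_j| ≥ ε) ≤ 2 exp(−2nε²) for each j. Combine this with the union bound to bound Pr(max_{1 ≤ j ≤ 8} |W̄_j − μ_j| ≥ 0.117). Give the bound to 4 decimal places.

0.0055

Per-experiment Hoeffding bound: 2·exp(−2·291·0.117²) = 2·exp(−7.96700) = 0.00069344.
Union bound over 8 events: 8·0.00069344 = 0.00555.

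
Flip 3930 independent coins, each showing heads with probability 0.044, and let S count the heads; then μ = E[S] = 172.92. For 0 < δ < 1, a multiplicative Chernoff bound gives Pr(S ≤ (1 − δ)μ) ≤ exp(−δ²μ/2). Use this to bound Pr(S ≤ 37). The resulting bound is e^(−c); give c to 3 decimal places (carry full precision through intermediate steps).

53.418

Write 37 = (1 − δ)μ, so δ = 1 − 37/172.92 = 0.7860282…
Then the exponent is δ²μ/2 = (μ − 37)²/(2μ) = 53.418478.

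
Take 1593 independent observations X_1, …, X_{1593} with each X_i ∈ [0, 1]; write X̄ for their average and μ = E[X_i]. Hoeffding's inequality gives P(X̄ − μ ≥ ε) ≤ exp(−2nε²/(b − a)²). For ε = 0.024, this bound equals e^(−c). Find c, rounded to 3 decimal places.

1.835

c = 2nε²/(b − a)² = 2·1593·0.024² / 1² = 1.8351.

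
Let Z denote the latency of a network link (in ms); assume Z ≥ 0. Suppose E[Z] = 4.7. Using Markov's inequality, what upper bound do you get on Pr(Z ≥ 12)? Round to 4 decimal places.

0.3917

Markov's inequality: for a non-negative random variable, Pr(Z ≥ a) ≤ E[Z]/a.
Here E[Z] = 4.7 and a = 12, so the bound is 4.7/12 = 0.3917.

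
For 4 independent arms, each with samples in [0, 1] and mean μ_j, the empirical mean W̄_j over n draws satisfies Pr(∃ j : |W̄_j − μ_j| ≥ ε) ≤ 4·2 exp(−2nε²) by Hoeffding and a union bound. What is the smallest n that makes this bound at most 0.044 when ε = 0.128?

159

Need 2·4·exp(−2nε²) ≤ 0.044, i.e. exp(−2nε²) ≤ 0.044/8.
So 2nε² ≥ ln(8/0.044) = 5.203007.
Hence n ≥ 5.203007/(2·0.128²) = 158.783.
The smallest integer n is 159.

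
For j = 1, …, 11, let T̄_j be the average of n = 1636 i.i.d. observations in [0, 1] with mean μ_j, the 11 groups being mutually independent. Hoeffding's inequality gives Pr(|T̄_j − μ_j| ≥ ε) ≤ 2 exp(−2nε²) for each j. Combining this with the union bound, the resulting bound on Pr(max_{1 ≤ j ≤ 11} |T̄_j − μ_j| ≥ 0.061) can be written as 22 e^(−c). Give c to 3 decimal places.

12.175

Union bound over the 11 events: Pr(max_{1 ≤ j ≤ 11} |T̄_j − μ_j| ≥ 0.061) ≤ 11·2·exp(−2nε²) = 22 exp(−2·1636·0.061²).
So c = 2·1636·0.061² = 12.1751.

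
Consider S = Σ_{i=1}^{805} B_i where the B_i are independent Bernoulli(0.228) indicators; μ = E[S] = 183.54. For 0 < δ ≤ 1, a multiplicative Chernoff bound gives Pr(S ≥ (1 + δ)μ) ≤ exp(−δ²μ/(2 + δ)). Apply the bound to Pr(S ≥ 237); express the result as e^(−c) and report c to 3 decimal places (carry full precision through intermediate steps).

6.796

Write 237 = (1 + δ)μ, so δ = 237/183.54 − 1 = 0.2912717…
Then the exponent is δ²μ/(2 + δ) = (237 − μ)² / (μ·(2 + δ)) = 6.795957.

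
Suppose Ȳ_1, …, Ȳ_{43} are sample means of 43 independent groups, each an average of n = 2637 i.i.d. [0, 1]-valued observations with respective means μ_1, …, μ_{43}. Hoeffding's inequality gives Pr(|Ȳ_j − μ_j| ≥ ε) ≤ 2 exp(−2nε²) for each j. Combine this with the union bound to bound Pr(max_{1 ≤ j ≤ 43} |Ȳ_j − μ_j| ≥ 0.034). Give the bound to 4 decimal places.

0.1935

Per-experiment Hoeffding bound: 2·exp(−2·2637·0.034²) = 2·exp(−6.09674) = 0.0045004.
Union bound over 43 events: 43·0.0045004 = 0.19352.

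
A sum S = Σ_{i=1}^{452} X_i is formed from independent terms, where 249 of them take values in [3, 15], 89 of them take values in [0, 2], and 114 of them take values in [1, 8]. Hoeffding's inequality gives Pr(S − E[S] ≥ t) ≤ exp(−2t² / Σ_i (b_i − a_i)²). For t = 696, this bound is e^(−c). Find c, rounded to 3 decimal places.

Σ(b_i − a_i)² = 249·12² + 89·2² + 114·7² = 41798.
c = 2t² / 41798 = 2·696² / 41798 = 23.1789.

23.179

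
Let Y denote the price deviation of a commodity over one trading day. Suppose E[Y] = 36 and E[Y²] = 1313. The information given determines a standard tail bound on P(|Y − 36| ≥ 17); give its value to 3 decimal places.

0.059

The first two moments determine the variance, so Chebyshev's inequality is the sharpest standard bound available.
Var(Y) = E[Y²] − (E[Y])² = 1313 − 1296 = 17.
Chebyshev's inequality: P(|Y − μ| ≥ t) ≤ Var(Y)/t² = 17/289 = 0.0588.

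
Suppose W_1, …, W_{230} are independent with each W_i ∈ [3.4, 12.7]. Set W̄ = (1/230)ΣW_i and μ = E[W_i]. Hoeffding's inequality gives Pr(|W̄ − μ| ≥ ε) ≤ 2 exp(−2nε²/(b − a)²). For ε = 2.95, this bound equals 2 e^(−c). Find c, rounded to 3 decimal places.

c = 2nε²/(b − a)² = 2·230·2.95² / 9.3² = 46.2845.

46.285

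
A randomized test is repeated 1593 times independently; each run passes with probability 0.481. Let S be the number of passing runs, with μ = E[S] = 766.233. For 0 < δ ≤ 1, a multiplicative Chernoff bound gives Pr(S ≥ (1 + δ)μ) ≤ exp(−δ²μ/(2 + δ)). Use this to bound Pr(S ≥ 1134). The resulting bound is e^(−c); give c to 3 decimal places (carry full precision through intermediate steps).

71.177

Write 1134 = (1 + δ)μ, so δ = 1134/766.233 − 1 = 0.4799676…
Then the exponent is δ²μ/(2 + δ) = (1134 − μ)² / (μ·(2 + δ)) = 71.176833.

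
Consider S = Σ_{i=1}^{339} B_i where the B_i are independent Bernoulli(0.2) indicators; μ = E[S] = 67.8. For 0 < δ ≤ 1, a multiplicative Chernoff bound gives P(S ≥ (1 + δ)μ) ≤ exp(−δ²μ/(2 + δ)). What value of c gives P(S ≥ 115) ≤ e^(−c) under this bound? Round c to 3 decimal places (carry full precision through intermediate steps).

Write 115 = (1 + δ)μ, so δ = 115/67.8 − 1 = 0.6961652…
Then the exponent is δ²μ/(2 + δ) = (115 − μ)² / (μ·(2 + δ)) = 12.187309.

12.187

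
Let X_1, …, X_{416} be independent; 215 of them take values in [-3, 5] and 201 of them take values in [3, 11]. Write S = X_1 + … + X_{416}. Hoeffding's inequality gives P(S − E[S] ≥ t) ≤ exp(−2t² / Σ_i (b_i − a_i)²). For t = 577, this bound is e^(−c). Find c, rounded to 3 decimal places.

Σ(b_i − a_i)² = 215·8² + 201·8² = 26624.
c = 2t² / 26624 = 2·577² / 26624 = 25.0097.

25.010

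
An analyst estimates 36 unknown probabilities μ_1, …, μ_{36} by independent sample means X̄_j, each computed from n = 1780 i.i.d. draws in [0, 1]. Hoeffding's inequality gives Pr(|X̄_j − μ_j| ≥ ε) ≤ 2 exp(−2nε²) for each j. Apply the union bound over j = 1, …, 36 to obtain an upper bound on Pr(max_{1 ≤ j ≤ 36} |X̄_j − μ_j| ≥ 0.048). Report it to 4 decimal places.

0.0197

Per-experiment Hoeffding bound: 2·exp(−2·1780·0.048²) = 2·exp(−8.20224) = 0.00054808.
Union bound over 36 events: 36·0.00054808 = 0.01973.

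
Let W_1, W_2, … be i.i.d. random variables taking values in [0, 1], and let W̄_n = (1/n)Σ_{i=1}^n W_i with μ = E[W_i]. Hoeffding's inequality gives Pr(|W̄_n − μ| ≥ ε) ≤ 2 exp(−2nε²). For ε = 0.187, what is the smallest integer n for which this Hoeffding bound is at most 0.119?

Require 2·exp(−2nε²) ≤ 0.119, i.e. 2nε² ≥ ln(2/0.119) = 2.821779.
So n ≥ 2.821779 / (2·0.187²) = 40.347.
The smallest integer n is 41.

41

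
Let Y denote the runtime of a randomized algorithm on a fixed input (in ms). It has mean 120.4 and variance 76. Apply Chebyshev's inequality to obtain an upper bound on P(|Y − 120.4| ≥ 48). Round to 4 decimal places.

0.0330

Chebyshev: P(|Y − μ| ≥ t) ≤ Var(Y)/t².
Bound = 76 / 2304 = 0.0330.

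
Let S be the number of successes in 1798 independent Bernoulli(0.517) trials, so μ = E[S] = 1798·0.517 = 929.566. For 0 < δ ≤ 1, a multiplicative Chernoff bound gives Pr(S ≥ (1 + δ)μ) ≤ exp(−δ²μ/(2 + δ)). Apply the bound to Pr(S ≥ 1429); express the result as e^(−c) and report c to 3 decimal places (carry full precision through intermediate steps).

105.757

Write 1429 = (1 + δ)μ, so δ = 1429/929.566 − 1 = 0.5372765…
Then the exponent is δ²μ/(2 + δ) = (1429 − μ)² / (μ·(2 + δ)) = 105.756769.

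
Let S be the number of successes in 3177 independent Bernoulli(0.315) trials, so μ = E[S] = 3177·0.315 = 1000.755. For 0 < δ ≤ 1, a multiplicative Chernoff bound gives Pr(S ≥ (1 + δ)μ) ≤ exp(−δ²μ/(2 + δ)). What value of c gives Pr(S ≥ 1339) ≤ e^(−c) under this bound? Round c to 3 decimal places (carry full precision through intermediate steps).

48.898

Write 1339 = (1 + δ)μ, so δ = 1339/1000.755 − 1 = 0.3379898…
Then the exponent is δ²μ/(2 + δ) = (1339 − μ)² / (μ·(2 + δ)) = 48.898145.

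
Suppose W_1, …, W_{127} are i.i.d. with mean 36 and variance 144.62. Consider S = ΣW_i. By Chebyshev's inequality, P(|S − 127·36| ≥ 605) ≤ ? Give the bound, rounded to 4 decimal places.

0.0502

Var(S) = n·Var(W_i) = 127·144.62 = 18366.74.
Chebyshev: P(|S − 127·36| ≥ 605) ≤ Var(S)/605² = 18366.74/366025 = 0.0502.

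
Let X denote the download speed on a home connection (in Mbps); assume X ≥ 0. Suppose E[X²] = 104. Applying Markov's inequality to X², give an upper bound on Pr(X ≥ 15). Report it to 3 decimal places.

Since X ≥ 0, the event {X ≥ 15} is the same as {X² ≥ 225}.
Markov's inequality applied to X² gives Pr(X² ≥ 225) ≤ E[X²]/225 = 104/225 = 0.4622.

0.462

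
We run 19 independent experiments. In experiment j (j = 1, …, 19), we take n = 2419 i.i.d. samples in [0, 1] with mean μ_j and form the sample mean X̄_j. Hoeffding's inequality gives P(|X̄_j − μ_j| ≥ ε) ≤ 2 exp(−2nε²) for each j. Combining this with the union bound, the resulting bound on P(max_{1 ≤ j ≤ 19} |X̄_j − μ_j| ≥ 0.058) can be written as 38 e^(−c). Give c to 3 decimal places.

Union bound over the 19 events: P(max_{1 ≤ j ≤ 19} |X̄_j − μ_j| ≥ 0.058) ≤ 19·2·exp(−2nε²) = 38 exp(−2·2419·0.058²).
So c = 2·2419·0.058² = 16.2750.

16.275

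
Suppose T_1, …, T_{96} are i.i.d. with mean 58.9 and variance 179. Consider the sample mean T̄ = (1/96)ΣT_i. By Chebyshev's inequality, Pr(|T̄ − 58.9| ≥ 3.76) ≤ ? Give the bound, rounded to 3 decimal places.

0.132

Var(T̄) = Var(T_i)/n = 179/96 = 1.8646.
Chebyshev: Pr(|T̄ − 58.9| ≥ 3.76) ≤ Var(T̄)/(3.76)² = 179/(96·3.76²) = 0.1319.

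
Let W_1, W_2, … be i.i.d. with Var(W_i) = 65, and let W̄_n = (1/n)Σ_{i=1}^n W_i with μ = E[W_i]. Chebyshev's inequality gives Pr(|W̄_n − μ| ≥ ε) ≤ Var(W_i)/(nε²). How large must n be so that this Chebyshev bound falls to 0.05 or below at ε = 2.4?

Require 65/(n·2.4²) ≤ 0.05, i.e. n ≥ 65/(0.05·2.4²) = 225.694.
The smallest integer n is 226.

226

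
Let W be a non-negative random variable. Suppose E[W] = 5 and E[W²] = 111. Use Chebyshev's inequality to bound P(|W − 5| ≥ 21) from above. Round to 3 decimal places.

Var(W) = E[W²] − (E[W])² = 111 − 25 = 86.
Chebyshev's inequality: P(|W − μ| ≥ t) ≤ Var(W)/t² = 86/441 = 0.1950.

0.195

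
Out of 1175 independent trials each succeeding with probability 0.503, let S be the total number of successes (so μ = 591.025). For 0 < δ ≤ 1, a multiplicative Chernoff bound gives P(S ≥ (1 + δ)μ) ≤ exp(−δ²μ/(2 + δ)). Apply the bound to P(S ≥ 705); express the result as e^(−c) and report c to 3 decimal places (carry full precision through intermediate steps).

10.023

Write 705 = (1 + δ)μ, so δ = 705/591.025 − 1 = 0.1928429…
Then the exponent is δ²μ/(2 + δ) = (705 − μ)² / (μ·(2 + δ)) = 10.023187.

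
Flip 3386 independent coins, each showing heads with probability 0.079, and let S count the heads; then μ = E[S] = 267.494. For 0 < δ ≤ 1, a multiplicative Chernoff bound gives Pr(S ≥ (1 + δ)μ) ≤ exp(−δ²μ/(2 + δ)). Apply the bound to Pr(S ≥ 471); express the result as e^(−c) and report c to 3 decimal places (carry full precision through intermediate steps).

Write 471 = (1 + δ)μ, so δ = 471/267.494 − 1 = 0.7607872…
Then the exponent is δ²μ/(2 + δ) = (471 − μ)² / (μ·(2 + δ)) = 56.079930.

56.080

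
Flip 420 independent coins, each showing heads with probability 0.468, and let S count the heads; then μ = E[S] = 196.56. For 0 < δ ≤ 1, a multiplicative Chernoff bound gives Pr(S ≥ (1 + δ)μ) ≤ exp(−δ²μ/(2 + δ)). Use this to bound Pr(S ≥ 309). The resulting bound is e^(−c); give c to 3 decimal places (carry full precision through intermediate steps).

Write 309 = (1 + δ)μ, so δ = 309/196.56 − 1 = 0.5720391…
Then the exponent is δ²μ/(2 + δ) = (309 − μ)² / (μ·(2 + δ)) = 25.007425.

25.007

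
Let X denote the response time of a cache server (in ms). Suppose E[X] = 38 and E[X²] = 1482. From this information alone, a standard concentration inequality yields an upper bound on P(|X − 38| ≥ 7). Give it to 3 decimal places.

0.776

The first two moments determine the variance, so Chebyshev's inequality is the sharpest standard bound available.
Var(X) = E[X²] − (E[X])² = 1482 − 1444 = 38.
Chebyshev's inequality: P(|X − μ| ≥ t) ≤ Var(X)/t² = 38/49 = 0.7755.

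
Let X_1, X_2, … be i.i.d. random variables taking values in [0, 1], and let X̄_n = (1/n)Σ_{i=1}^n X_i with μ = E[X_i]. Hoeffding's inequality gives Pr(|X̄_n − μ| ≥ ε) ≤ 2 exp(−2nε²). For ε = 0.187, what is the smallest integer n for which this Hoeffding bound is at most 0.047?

54

Require 2·exp(−2nε²) ≤ 0.047, i.e. 2nε² ≥ ln(2/0.047) = 3.750755.
So n ≥ 3.750755 / (2·0.187²) = 53.630.
The smallest integer n is 54.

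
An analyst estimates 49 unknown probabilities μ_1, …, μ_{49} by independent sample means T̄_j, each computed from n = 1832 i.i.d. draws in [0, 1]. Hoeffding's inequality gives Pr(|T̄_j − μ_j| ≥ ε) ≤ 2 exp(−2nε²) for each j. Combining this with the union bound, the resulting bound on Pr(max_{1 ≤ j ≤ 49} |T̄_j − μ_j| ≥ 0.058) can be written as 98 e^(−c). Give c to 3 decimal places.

12.326

Union bound over the 49 events: Pr(max_{1 ≤ j ≤ 49} |T̄_j − μ_j| ≥ 0.058) ≤ 49·2·exp(−2nε²) = 98 exp(−2·1832·0.058²).
So c = 2·1832·0.058² = 12.3257.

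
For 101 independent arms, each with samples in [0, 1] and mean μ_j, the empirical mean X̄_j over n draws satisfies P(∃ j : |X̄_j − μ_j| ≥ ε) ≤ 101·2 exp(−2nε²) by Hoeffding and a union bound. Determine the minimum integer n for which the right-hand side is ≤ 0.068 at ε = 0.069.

840

Need 2·101·exp(−2nε²) ≤ 0.068, i.e. exp(−2nε²) ≤ 0.068/202.
So 2nε² ≥ ln(202/0.068) = 7.996515.
Hence n ≥ 7.996515/(2·0.069²) = 839.794.
The smallest integer n is 840.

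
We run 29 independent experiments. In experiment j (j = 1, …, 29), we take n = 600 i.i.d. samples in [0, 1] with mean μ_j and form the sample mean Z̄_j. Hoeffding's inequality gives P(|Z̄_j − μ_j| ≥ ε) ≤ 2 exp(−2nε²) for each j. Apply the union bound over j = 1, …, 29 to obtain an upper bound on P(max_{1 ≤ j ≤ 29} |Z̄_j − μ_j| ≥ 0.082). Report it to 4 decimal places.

0.0182

Per-experiment Hoeffding bound: 2·exp(−2·600·0.082²) = 2·exp(−8.06880) = 0.00062632.
Union bound over 29 events: 29·0.00062632 = 0.01816.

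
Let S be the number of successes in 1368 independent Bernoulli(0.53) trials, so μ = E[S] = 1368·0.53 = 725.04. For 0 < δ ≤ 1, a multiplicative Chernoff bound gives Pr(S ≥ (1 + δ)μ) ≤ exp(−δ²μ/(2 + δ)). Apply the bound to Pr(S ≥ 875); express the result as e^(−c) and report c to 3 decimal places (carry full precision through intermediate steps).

Write 875 = (1 + δ)μ, so δ = 875/725.04 − 1 = 0.20683…
Then the exponent is δ²μ/(2 + δ) = (875 − μ)² / (μ·(2 + δ)) = 14.054650.

14.055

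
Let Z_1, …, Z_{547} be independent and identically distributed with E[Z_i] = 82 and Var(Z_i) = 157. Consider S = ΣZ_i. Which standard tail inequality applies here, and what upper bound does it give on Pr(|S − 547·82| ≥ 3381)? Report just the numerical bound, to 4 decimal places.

With mean and variance of each term known, Chebyshev's inequality bounds the deviation of the sum (or sample mean).
Var(S) = n·Var(Z_i) = 547·157 = 85879.
Chebyshev: Pr(|S − 547·82| ≥ 3381) ≤ Var(S)/3381² = 85879/11431161 = 0.0075.

0.0075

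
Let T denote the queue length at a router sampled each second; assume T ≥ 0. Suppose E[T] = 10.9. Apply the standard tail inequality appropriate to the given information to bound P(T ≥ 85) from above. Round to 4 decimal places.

Only the mean of a non-negative variable is known, so Markov's inequality is the applicable tail bound.
Markov's inequality: for a non-negative random variable, P(T ≥ a) ≤ E[T]/a.
Here E[T] = 10.9 and a = 85, so the bound is 10.9/85 = 0.1282.

0.1282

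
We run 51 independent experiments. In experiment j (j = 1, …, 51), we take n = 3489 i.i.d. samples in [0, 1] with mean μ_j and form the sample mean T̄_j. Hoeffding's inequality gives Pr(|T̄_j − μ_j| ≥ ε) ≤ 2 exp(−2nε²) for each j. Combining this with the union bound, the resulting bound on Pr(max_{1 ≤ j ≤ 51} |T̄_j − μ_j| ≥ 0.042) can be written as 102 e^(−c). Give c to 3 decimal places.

Union bound over the 51 events: Pr(max_{1 ≤ j ≤ 51} |T̄_j − μ_j| ≥ 0.042) ≤ 51·2·exp(−2nε²) = 102 exp(−2·3489·0.042²).
So c = 2·3489·0.042² = 12.3092.

12.309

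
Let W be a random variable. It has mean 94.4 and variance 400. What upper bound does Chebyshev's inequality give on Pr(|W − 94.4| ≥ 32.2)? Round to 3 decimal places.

0.386

Chebyshev: Pr(|W − μ| ≥ t) ≤ Var(W)/t².
Bound = 400 / 1036.84 = 0.3858.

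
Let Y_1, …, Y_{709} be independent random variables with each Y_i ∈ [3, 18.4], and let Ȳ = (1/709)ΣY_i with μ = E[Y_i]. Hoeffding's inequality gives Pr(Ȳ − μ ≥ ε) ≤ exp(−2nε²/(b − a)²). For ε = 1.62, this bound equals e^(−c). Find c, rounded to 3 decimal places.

15.692

c = 2nε²/(b − a)² = 2·709·1.62² / 15.4² = 15.6915.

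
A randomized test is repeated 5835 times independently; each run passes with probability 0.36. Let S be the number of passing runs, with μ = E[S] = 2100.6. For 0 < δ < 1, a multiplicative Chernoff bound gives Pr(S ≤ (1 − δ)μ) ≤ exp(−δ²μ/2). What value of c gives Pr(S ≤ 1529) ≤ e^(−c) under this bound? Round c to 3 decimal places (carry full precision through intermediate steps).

77.770

Write 1529 = (1 − δ)μ, so δ = 1 − 1529/2100.6 = 0.2721127…
Then the exponent is δ²μ/2 = (μ − 1529)²/(2μ) = 77.769818.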